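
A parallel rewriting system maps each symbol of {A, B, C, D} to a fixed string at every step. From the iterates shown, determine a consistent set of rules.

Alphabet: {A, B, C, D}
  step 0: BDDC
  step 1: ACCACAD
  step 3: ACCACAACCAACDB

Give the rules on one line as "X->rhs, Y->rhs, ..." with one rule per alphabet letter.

A->B, B->AC, C->D, D->CA

  step 0 ⇒ step 1: BDDC ⇒ AC·CA·CA·D
    B ↦ AC
    C ↦ D
    D ↦ CA
    A ↦ B  (constrained at step 1)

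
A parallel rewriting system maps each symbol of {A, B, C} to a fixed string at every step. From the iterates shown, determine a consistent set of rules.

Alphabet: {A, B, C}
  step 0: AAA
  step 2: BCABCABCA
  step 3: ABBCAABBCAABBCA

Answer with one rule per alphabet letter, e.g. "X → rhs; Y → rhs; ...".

  step 2 ⇒ step 3: BCABCABCA ⇒ AB·B·CA·AB·B·CA·AB·B·CA
    A ↦ CA
    B ↦ AB
    C ↦ B

A->CA, B->AB, C->B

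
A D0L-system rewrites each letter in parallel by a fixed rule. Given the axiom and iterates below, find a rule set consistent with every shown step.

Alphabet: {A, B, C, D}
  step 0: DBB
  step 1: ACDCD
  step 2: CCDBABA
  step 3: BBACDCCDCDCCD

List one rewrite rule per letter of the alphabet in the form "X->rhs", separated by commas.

A->CCD, B->CD, C->B, D->A

  step 2 ⇒ step 3: CCDBABA ⇒ B·B·A·CD·CCD·CD·CCD
    A ↦ CCD
    B ↦ CD
    C ↦ B
    D ↦ A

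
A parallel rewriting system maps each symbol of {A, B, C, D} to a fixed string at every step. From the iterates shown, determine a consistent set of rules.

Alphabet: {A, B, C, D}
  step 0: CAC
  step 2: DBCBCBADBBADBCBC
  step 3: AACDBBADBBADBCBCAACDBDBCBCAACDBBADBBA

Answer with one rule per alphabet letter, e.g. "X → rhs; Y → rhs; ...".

  step 2 ⇒ step 3: DBCBCBADBBADBCBC ⇒ AAC·DB·BA·DB·BA·DB·CBC·AAC·DB·DB·CBC·AAC·DB·BA·DB·BA
    A ↦ CBC
    B ↦ DB
    C ↦ BA
    D ↦ AAC

A->CBC, B->DB, C->BA, D->AAC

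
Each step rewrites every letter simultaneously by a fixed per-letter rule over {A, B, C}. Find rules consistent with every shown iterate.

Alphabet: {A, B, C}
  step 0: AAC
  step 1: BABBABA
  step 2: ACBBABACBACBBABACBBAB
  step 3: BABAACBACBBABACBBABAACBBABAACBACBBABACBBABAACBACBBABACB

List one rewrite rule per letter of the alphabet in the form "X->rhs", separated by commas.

A->BAB, B->ACB, C->A

  step 2 ⇒ step 3: ACBBABACBACBBABACBBAB ⇒ BAB·A·ACB·ACB·BAB·ACB·BAB·A·ACB·BAB·A·ACB·ACB·BAB·ACB·BAB·A·ACB·ACB·BAB·ACB
    A ↦ BAB
    B ↦ ACB
    C ↦ A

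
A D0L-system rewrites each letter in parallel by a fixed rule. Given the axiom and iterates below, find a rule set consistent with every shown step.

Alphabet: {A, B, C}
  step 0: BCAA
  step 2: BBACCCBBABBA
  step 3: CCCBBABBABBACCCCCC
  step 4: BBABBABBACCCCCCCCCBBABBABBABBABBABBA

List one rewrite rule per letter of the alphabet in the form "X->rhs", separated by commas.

A->C, B->C, C->BBA

  step 3 ⇒ step 4: CCCBBABBABBACCCCCC ⇒ BBA·BBA·BBA·C·C·C·C·C·C·C·C·C·BBA·BBA·BBA·BBA·BBA·BBA
    A ↦ C
    B ↦ C
    C ↦ BBA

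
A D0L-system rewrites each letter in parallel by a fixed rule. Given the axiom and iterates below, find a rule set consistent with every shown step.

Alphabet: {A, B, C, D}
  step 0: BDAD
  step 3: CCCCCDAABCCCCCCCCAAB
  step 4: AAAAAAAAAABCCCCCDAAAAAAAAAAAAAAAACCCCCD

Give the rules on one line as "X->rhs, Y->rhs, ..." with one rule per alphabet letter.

A->CC, B->CD, C->AA, D->B

  step 3 ⇒ step 4: CCCCCDAABCCCCCCCCAAB ⇒ AA·AA·AA·AA·AA·B·CC·CC·CD·AA·AA·AA·AA·AA·AA·AA·AA·CC·CC·CD
    A ↦ CC
    B ↦ CD
    C ↦ AA
    D ↦ B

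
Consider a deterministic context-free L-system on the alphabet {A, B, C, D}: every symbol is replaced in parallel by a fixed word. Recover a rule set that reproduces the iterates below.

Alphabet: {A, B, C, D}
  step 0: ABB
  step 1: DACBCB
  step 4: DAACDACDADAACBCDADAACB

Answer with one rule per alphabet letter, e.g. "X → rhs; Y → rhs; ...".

  step 0 ⇒ step 1: ABB ⇒ DA·CB·CB
    A ↦ DA
    B ↦ CB
    C ↦ A  (constrained at step 1)
    D ↦ C  (constrained at step 1)

A->DA, B->CB, C->A, D->C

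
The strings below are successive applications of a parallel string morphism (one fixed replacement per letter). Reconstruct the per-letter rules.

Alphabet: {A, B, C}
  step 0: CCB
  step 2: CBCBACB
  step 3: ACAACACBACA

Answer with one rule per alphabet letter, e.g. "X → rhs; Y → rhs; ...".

  step 2 ⇒ step 3: CBCBACB ⇒ A·CA·A·CA·CB·A·CA
    A ↦ CB
    B ↦ CA
    C ↦ A

A->CB, B->CA, C->A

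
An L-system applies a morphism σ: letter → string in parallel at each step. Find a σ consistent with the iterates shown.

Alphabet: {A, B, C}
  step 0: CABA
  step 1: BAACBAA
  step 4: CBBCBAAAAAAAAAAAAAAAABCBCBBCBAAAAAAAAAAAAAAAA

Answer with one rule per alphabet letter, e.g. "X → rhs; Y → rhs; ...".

A->AA, B->CB, C->B

  step 0 ⇒ step 1: CABA ⇒ B·AA·CB·AA
    A ↦ AA
    B ↦ CB
    C ↦ B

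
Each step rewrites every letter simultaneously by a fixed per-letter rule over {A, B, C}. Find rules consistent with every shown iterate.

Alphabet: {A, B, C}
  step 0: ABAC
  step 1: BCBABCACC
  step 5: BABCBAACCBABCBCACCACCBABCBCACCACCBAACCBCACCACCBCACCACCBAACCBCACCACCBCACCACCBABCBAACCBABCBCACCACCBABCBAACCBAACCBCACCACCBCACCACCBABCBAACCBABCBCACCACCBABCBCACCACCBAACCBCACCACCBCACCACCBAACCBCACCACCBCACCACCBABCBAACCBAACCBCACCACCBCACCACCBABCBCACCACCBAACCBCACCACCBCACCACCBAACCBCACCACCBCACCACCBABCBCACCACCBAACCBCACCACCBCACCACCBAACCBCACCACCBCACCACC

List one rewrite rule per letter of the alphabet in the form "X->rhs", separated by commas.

A->BC, B->BA, C->ACC

  step 0 ⇒ step 1: ABAC ⇒ BC·BA·BC·ACC
    A ↦ BC
    B ↦ BA
    C ↦ ACC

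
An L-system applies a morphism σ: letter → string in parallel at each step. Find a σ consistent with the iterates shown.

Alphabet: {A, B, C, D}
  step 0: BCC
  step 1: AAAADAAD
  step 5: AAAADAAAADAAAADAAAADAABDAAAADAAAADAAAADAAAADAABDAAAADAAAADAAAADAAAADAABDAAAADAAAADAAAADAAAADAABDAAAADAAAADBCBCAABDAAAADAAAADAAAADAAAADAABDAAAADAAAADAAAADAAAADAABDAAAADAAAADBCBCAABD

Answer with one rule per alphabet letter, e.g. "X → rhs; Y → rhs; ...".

  step 0 ⇒ step 1: BCC ⇒ AA·AAD·AAD
    B ↦ AA
    C ↦ AAD
    A ↦ BC  (constrained at step 1)
    D ↦ BD  (constrained at step 1)

A->BC, B->AA, C->AAD, D->BD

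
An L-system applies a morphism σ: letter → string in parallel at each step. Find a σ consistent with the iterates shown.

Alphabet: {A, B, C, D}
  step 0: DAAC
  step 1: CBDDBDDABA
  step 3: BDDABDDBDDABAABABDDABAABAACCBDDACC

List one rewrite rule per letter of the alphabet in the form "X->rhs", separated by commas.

A->BDD, B->A, C->ABA, D->C

  step 0 ⇒ step 1: DAAC ⇒ C·BDD·BDD·ABA
    A ↦ BDD
    C ↦ ABA
    D ↦ C
    B ↦ A  (constrained at step 1)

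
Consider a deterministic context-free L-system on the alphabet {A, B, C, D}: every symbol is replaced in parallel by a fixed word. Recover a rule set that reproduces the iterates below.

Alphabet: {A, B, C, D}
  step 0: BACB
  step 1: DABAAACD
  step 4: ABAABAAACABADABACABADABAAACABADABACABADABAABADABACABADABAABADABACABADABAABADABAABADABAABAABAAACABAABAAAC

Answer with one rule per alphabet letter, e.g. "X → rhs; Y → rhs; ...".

  step 0 ⇒ step 1: BACB ⇒ D·ABA·AAC·D
    A ↦ ABA
    B ↦ D
    C ↦ AAC
    D ↦ C  (constrained at step 1)

A->ABA, B->D, C->AAC, D->C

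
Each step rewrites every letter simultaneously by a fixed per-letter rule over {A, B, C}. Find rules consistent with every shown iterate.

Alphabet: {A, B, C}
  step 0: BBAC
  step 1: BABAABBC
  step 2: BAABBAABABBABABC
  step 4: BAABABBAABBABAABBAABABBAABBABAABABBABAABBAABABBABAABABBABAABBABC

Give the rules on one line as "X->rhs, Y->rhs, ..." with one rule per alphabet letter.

  step 1 ⇒ step 2: BABAABBC ⇒ BA·AB·BA·AB·AB·BA·BA·BC
    A ↦ AB
    B ↦ BA
    C ↦ BC

A->AB, B->BA, C->BC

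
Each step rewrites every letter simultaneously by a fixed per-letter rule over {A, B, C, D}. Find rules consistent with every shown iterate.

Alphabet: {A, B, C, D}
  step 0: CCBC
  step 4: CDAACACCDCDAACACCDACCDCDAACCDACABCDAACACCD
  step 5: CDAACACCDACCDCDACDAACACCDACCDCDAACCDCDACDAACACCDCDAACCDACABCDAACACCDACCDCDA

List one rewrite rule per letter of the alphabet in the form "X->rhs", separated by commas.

  step 4 ⇒ step 5: CDAACACCDCDAACACCDACCDCDAACCDACABCDAACACCD ⇒ CD·A·AC·AC·CD·AC·CD·CD·A·CD·A·AC·AC·CD·AC·CD·CD·A·AC·CD·CD·A·CD·A·AC·AC·CD·CD·A·AC·CD·AC·AB·CD·A·AC·AC·CD·AC·CD·CD·A
    A ↦ AC
    B ↦ AB
    C ↦ CD
    D ↦ A

A->AC, B->AB, C->CD, D->A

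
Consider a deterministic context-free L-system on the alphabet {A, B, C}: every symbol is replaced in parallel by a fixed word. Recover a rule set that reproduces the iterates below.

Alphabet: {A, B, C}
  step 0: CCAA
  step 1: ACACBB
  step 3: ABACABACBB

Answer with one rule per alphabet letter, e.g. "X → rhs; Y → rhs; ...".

A->B, B->A, C->AC

  step 0 ⇒ step 1: CCAA ⇒ AC·AC·B·B
    A ↦ B
    C ↦ AC
    B ↦ A  (constrained at step 1)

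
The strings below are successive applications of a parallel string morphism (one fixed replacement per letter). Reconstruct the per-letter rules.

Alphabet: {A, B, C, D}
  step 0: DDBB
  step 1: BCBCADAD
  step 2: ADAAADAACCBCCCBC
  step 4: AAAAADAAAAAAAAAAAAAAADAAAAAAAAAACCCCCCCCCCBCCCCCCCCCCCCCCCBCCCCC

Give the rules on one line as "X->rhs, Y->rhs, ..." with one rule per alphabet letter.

  step 1 ⇒ step 2: BCBCADAD ⇒ AD·AA·AD·AA·CC·BC·CC·BC
    A ↦ CC
    B ↦ AD
    C ↦ AA
    D ↦ BC

A->CC, B->AD, C->AA, D->BC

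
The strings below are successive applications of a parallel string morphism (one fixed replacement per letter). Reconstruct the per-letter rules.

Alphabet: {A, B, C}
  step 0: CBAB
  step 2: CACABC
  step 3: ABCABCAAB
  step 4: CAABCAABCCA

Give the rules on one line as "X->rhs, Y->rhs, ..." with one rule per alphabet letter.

A->C, B->A, C->AB

  step 3 ⇒ step 4: ABCABCAAB ⇒ C·A·AB·C·A·AB·C·C·A
    A ↦ C
    B ↦ A
    C ↦ AB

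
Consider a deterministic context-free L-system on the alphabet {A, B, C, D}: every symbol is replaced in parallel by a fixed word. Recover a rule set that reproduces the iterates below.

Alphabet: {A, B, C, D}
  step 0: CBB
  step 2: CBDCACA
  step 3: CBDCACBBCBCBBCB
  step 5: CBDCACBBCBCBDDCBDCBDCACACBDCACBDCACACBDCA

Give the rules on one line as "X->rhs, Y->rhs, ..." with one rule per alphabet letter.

  step 2 ⇒ step 3: CBDCACA ⇒ CB·D·CA·CB·BCB·CB·BCB
    A ↦ BCB
    B ↦ D
    C ↦ CB
    D ↦ CA

A->BCB, B->D, C->CB, D->CA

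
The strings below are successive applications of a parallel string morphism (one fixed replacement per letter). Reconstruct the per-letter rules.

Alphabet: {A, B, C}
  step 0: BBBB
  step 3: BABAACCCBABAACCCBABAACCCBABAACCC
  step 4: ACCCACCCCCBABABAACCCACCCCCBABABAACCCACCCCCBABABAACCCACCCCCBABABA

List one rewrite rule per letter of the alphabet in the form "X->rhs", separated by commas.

A->CC, B->AC, C->BA

  step 3 ⇒ step 4: BABAACCCBABAACCCBABAACCCBABAACCC ⇒ AC·CC·AC·CC·CC·BA·BA·BA·AC·CC·AC·CC·CC·BA·BA·BA·AC·CC·AC·CC·CC·BA·BA·BA·AC·CC·AC·CC·CC·BA·BA·BA
    A ↦ CC
    B ↦ AC
    C ↦ BA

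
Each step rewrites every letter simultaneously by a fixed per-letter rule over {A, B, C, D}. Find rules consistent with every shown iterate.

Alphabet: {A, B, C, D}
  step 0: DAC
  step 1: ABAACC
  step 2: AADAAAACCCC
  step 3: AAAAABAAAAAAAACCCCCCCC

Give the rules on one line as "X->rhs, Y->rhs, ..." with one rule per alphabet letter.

A->AA, B->D, C->CC, D->AB

  step 2 ⇒ step 3: AADAAAACCCC ⇒ AA·AA·AB·AA·AA·AA·AA·CC·CC·CC·CC
    A ↦ AA
    C ↦ CC
    D ↦ AB
  step 1 ⇒ step 2: ABAACC ⇒ AA·D·AA·AA·CC·CC
    B ↦ D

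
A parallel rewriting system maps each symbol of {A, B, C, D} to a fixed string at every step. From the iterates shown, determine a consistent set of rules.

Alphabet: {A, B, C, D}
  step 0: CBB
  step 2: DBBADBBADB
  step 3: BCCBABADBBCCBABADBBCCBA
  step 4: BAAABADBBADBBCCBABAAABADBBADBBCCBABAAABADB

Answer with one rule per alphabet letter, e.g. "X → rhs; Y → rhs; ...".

A->DB, B->BA, C->A, D->BCC

  step 3 ⇒ step 4: BCCBABADBBCCBABADBBCCBA ⇒ BA·A·A·BA·DB·BA·DB·BCC·BA·BA·A·A·BA·DB·BA·DB·BCC·BA·BA·A·A·BA·DB
    A ↦ DB
    B ↦ BA
    C ↦ A
    D ↦ BCC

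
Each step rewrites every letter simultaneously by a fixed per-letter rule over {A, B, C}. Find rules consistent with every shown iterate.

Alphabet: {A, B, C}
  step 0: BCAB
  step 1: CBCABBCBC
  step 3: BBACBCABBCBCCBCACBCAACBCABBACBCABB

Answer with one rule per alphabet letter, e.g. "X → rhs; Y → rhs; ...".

  step 0 ⇒ step 1: BCAB ⇒ CBC·A·BB·CBC
    A ↦ BB
    B ↦ CBC
    C ↦ A

A->BB, B->CBC, C->A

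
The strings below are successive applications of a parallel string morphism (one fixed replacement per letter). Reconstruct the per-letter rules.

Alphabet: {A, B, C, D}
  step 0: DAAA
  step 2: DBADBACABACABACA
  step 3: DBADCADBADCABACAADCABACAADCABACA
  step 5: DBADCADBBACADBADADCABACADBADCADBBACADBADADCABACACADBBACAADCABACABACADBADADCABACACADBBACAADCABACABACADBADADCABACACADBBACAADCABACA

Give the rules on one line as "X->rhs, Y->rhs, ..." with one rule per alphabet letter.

  step 2 ⇒ step 3: DBADBACABACABACA ⇒ DB·AD·CA·DB·AD·CA·BA·CA·AD·CA·BA·CA·AD·CA·BA·CA
    A ↦ CA
    B ↦ AD
    C ↦ BA
    D ↦ DB

A->CA, B->AD, C->BA, D->DB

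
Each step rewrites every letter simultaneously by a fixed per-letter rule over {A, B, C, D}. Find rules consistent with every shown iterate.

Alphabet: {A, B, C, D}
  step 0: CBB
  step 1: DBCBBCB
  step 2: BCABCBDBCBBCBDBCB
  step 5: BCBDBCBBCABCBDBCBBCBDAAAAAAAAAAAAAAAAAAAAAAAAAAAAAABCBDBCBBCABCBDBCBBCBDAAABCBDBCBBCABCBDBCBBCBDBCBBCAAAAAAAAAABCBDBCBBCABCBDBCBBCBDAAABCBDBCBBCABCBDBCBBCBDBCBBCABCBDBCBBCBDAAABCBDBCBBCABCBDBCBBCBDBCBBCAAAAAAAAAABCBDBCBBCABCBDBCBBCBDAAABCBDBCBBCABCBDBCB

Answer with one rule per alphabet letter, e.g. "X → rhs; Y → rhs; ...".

A->AAA, B->BCB, C->D, D->BCA

  step 1 ⇒ step 2: DBCBBCB ⇒ BCA·BCB·D·BCB·BCB·D·BCB
    B ↦ BCB
    C ↦ D
    D ↦ BCA
    A ↦ AAA  (constrained at step 2)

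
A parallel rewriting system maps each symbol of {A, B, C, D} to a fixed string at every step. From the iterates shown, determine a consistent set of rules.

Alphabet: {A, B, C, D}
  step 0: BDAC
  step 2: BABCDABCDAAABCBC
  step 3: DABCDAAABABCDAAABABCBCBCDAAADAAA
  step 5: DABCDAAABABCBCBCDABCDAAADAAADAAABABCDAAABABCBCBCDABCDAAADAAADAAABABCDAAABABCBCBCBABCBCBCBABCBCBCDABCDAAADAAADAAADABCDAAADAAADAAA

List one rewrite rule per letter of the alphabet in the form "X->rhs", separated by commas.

A->BC, B->DA, C->AA, D->BA

  step 2 ⇒ step 3: BABCDABCDAAABCBC ⇒ DA·BC·DA·AA·BA·BC·DA·AA·BA·BC·BC·BC·DA·AA·DA·AA
    A ↦ BC
    B ↦ DA
    C ↦ AA
    D ↦ BA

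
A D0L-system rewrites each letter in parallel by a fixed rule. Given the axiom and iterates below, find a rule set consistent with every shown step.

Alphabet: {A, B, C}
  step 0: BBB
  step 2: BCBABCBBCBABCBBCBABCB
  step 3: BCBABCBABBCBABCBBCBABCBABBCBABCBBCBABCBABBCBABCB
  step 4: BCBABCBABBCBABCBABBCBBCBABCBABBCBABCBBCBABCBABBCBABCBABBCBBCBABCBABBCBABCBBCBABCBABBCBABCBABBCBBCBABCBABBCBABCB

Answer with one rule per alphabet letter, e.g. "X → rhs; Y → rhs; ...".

A->AB, B->BCB, C->A

  step 3 ⇒ step 4: BCBABCBABBCBABCBBCBABCBABBCBABCBBCBABCBABBCBABCB ⇒ BCB·A·BCB·AB·BCB·A·BCB·AB·BCB·BCB·A·BCB·AB·BCB·A·BCB·BCB·A·BCB·AB·BCB·A·BCB·AB·BCB·BCB·A·BCB·AB·BCB·A·BCB·BCB·A·BCB·AB·BCB·A·BCB·AB·BCB·BCB·A·BCB·AB·BCB·A·BCB
    A ↦ AB
    B ↦ BCB
    C ↦ A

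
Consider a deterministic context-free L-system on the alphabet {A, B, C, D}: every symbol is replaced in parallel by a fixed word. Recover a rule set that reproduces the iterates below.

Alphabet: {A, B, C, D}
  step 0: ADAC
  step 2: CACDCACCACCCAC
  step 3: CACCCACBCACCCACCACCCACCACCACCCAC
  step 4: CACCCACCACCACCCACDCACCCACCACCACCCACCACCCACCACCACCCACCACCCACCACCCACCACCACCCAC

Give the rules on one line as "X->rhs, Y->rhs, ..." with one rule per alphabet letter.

A->C, B->D, C->CAC, D->B

  step 3 ⇒ step 4: CACCCACBCACCCACCACCCACCACCACCCAC ⇒ CAC·C·CAC·CAC·CAC·C·CAC·D·CAC·C·CAC·CAC·CAC·C·CAC·CAC·C·CAC·CAC·CAC·C·CAC·CAC·C·CAC·CAC·C·CAC·CAC·CAC·C·CAC
    A ↦ C
    B ↦ D
    C ↦ CAC
  step 2 ⇒ step 3: CACDCACCACCCAC ⇒ CAC·C·CAC·B·CAC·C·CAC·CAC·C·CAC·CAC·CAC·C·CAC
    D ↦ B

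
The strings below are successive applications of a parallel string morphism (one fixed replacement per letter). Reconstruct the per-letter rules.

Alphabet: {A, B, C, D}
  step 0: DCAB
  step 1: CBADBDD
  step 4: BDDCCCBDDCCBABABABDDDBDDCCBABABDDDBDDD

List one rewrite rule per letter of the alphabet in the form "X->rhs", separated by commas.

  step 0 ⇒ step 1: DCAB ⇒ C·BA·D·BDD
    A ↦ D
    B ↦ BDD
    C ↦ BA
    D ↦ C

A->D, B->BDD, C->BA, D->C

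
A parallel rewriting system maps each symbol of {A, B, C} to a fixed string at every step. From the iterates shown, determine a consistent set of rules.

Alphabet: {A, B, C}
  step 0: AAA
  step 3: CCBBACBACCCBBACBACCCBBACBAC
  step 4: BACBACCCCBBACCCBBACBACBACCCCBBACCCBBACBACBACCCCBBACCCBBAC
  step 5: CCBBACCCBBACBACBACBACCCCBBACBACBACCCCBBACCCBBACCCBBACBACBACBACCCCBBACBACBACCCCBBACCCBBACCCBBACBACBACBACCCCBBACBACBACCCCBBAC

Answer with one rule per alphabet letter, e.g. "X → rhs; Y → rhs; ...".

A->CB, B->C, C->BAC

  step 4 ⇒ step 5: BACBACCCCBBACCCBBACBACBACCCCBBACCCBBACBACBACCCCBBACCCBBAC ⇒ C·CB·BAC·C·CB·BAC·BAC·BAC·BAC·C·C·CB·BAC·BAC·BAC·C·C·CB·BAC·C·CB·BAC·C·CB·BAC·BAC·BAC·BAC·C·C·CB·BAC·BAC·BAC·C·C·CB·BAC·C·CB·BAC·C·CB·BAC·BAC·BAC·BAC·C·C·CB·BAC·BAC·BAC·C·C·CB·BAC
    A ↦ CB
    B ↦ C
    C ↦ BAC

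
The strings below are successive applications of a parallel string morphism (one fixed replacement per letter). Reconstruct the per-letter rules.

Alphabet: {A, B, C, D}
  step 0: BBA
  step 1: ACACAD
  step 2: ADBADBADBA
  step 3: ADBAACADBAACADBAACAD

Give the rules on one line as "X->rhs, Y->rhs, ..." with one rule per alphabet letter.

A->AD, B->AC, C->B, D->BA

  step 2 ⇒ step 3: ADBADBADBA ⇒ AD·BA·AC·AD·BA·AC·AD·BA·AC·AD
    A ↦ AD
    B ↦ AC
    D ↦ BA
  step 1 ⇒ step 2: ACACAD ⇒ AD·B·AD·B·AD·BA
    C ↦ B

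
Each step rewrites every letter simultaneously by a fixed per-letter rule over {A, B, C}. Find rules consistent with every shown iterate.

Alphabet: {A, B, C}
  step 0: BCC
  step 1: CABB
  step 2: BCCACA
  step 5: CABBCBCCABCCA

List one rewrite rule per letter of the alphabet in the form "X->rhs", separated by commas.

A->C, B->CA, C->B

  step 1 ⇒ step 2: CABB ⇒ B·C·CA·CA
    A ↦ C
    B ↦ CA
    C ↦ B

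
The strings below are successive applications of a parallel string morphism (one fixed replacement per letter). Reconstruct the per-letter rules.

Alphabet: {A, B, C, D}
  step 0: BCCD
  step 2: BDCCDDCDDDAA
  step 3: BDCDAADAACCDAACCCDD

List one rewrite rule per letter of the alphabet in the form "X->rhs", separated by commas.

  step 2 ⇒ step 3: BDCCDDCDDDAA ⇒ BD·C·DAA·DAA·C·C·DAA·C·C·C·D·D
    A ↦ D
    B ↦ BD
    C ↦ DAA
    D ↦ C

A->D, B->BD, C->DAA, D->C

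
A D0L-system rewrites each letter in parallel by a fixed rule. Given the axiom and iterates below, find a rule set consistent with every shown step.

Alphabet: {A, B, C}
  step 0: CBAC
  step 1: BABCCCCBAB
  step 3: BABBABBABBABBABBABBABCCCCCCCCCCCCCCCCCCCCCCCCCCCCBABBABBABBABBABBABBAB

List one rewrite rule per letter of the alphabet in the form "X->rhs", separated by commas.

  step 0 ⇒ step 1: CBAC ⇒ BAB·CCC·C·BAB
    A ↦ C
    B ↦ CCC
    C ↦ BAB

A->C, B->CCC, C->BAB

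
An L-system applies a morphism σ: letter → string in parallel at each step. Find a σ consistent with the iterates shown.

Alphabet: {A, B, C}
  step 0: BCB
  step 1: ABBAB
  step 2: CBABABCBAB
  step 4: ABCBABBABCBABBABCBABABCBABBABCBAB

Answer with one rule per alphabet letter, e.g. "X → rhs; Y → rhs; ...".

A->CB, B->AB, C->B

  step 1 ⇒ step 2: ABBAB ⇒ CB·AB·AB·CB·AB
    A ↦ CB
    B ↦ AB
  step 0 ⇒ step 1: BCB ⇒ AB·B·AB
    C ↦ B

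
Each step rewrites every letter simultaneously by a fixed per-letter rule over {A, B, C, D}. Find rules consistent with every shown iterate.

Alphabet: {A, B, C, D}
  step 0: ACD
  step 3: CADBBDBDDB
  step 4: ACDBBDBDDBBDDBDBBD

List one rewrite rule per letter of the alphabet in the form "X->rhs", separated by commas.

A->C, B->BD, C->A, D->DB

  step 3 ⇒ step 4: CADBBDBDDB ⇒ A·C·DB·BD·BD·DB·BD·DB·DB·BD
    A ↦ C
    B ↦ BD
    C ↦ A
    D ↦ DB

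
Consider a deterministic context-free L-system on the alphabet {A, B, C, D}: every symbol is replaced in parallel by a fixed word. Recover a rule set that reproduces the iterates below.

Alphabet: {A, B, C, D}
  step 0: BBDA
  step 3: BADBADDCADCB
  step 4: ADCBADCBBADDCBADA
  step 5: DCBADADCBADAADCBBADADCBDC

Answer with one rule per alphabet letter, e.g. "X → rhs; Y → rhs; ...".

  step 4 ⇒ step 5: ADCBADCBBADDCBADA ⇒ DC·B·AD·A·DC·B·AD·A·A·DC·B·B·AD·A·DC·B·DC
    A ↦ DC
    B ↦ A
    C ↦ AD
    D ↦ B

A->DC, B->A, C->AD, D->B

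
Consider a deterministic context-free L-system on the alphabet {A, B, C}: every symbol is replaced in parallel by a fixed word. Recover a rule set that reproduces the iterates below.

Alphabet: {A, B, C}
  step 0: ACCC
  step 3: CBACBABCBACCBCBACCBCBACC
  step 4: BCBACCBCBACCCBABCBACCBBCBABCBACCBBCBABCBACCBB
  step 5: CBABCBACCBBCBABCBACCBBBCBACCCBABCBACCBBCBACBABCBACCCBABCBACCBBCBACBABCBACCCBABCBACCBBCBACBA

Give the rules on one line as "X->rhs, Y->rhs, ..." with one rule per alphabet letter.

A->CC, B->CBA, C->B

  step 4 ⇒ step 5: BCBACCBCBACCCBABCBACCBBCBABCBACCBBCBABCBACCBB ⇒ CBA·B·CBA·CC·B·B·CBA·B·CBA·CC·B·B·B·CBA·CC·CBA·B·CBA·CC·B·B·CBA·CBA·B·CBA·CC·CBA·B·CBA·CC·B·B·CBA·CBA·B·CBA·CC·CBA·B·CBA·CC·B·B·CBA·CBA
    A ↦ CC
    B ↦ CBA
    C ↦ B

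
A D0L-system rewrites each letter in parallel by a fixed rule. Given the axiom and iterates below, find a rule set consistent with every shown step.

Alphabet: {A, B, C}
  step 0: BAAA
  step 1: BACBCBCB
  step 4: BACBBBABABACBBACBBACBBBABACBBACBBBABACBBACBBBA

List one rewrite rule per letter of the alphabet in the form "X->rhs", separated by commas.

  step 0 ⇒ step 1: BAAA ⇒ BA·CB·CB·CB
    A ↦ CB
    B ↦ BA
    C ↦ B  (constrained at step 1)

A->CB, B->BA, C->B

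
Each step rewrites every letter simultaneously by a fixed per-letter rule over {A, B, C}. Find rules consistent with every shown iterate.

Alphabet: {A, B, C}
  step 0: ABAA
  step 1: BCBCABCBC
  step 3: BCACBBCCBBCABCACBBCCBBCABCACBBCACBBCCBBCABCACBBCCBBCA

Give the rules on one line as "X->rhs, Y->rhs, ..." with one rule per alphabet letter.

A->BC, B->BCA, C->CB

  step 0 ⇒ step 1: ABAA ⇒ BC·BCA·BC·BC
    A ↦ BC
    B ↦ BCA
    C ↦ CB  (constrained at step 1)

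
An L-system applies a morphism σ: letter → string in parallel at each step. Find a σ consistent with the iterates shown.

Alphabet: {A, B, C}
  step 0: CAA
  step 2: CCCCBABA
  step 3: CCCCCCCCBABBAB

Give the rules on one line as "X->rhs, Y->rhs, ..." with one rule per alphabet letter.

A->B, B->BA, C->CC

  step 2 ⇒ step 3: CCCCBABA ⇒ CC·CC·CC·CC·BA·B·BA·B
    A ↦ B
    B ↦ BA
    C ↦ CC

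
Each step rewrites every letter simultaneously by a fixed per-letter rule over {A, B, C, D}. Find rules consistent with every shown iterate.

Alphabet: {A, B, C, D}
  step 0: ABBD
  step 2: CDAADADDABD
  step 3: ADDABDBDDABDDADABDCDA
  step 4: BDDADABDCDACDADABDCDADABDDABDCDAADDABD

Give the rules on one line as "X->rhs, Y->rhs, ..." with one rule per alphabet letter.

A->BD, B->C, C->AD, D->DA

  step 3 ⇒ step 4: ADDABDBDDABDDADABDCDA ⇒ BD·DA·DA·BD·C·DA·C·DA·DA·BD·C·DA·DA·BD·DA·BD·C·DA·AD·DA·BD
    A ↦ BD
    B ↦ C
    C ↦ AD
    D ↦ DA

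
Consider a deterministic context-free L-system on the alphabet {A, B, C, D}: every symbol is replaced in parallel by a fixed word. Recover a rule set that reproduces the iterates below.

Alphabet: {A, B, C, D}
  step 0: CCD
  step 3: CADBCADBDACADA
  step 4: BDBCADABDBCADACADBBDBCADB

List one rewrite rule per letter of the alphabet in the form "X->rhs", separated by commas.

  step 3 ⇒ step 4: CADBCADBDACADA ⇒ B·DB·CA·DA·B·DB·CA·DA·CA·DB·B·DB·CA·DB
    A ↦ DB
    B ↦ DA
    C ↦ B
    D ↦ CA

A->DB, B->DA, C->B, D->CA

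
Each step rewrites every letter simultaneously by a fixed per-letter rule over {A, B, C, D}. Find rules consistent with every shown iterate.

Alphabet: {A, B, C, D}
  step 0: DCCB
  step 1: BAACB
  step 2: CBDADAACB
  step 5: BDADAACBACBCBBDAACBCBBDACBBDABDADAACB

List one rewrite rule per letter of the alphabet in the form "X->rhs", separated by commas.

  step 1 ⇒ step 2: BAACB ⇒ CB·DA·DA·A·CB
    A ↦ DA
    B ↦ CB
    C ↦ A
  step 0 ⇒ step 1: DCCB ⇒ B·A·A·CB
    D ↦ B

A->DA, B->CB, C->A, D->B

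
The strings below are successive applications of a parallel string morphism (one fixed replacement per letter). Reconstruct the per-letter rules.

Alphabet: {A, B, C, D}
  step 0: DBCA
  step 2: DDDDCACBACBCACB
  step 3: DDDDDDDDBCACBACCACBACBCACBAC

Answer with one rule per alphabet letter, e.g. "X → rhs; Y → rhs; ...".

  step 2 ⇒ step 3: DDDDCACBACBCACB ⇒ DD·DD·DD·DD·B·CAC·B·AC·CAC·B·AC·B·CAC·B·AC
    A ↦ CAC
    B ↦ AC
    C ↦ B
    D ↦ DD

A->CAC, B->AC, C->B, D->DD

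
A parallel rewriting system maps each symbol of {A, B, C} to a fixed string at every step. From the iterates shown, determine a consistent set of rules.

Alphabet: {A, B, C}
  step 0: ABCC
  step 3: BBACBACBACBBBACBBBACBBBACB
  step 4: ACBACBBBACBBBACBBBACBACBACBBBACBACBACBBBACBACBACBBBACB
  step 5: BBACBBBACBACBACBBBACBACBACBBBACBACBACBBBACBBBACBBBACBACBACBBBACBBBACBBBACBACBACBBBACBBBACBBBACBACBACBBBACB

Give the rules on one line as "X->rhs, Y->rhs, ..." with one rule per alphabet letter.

  step 4 ⇒ step 5: ACBACBBBACBBBACBBBACBACBACBBBACBACBACBBBACBACBACBBBACB ⇒ B·B·ACB·B·B·ACB·ACB·ACB·B·B·ACB·ACB·ACB·B·B·ACB·ACB·ACB·B·B·ACB·B·B·ACB·B·B·ACB·ACB·ACB·B·B·ACB·B·B·ACB·B·B·ACB·ACB·ACB·B·B·ACB·B·B·ACB·B·B·ACB·ACB·ACB·B·B·ACB
    A ↦ B
    B ↦ ACB
    C ↦ B

A->B, B->ACB, C->B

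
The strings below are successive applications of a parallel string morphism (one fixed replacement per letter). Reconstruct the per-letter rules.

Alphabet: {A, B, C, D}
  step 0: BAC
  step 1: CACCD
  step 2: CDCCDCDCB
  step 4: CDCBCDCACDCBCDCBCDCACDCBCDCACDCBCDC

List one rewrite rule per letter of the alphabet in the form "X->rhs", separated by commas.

A->C, B->CA, C->CD, D->CB

  step 1 ⇒ step 2: CACCD ⇒ CD·C·CD·CD·CB
    A ↦ C
    C ↦ CD
    D ↦ CB
  step 0 ⇒ step 1: BAC ⇒ CA·C·CD
    B ↦ CA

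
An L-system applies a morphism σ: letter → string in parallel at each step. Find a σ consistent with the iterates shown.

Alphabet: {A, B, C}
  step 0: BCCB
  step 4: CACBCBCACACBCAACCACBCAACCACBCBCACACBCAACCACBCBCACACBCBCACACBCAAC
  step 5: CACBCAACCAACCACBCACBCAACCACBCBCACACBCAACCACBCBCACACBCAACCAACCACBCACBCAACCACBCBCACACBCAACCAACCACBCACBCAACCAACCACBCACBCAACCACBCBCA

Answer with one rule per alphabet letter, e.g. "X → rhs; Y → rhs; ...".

  step 4 ⇒ step 5: CACBCBCACACBCAACCACBCAACCACBCBCACACBCAACCACBCBCACACBCBCACACBCAAC ⇒ CA·CB·CA·AC·CA·AC·CA·CB·CA·CB·CA·AC·CA·CB·CB·CA·CA·CB·CA·AC·CA·CB·CB·CA·CA·CB·CA·AC·CA·AC·CA·CB·CA·CB·CA·AC·CA·CB·CB·CA·CA·CB·CA·AC·CA·AC·CA·CB·CA·CB·CA·AC·CA·AC·CA·CB·CA·CB·CA·AC·CA·CB·CB·CA
    A ↦ CB
    B ↦ AC
    C ↦ CA

A->CB, B->AC, C->CA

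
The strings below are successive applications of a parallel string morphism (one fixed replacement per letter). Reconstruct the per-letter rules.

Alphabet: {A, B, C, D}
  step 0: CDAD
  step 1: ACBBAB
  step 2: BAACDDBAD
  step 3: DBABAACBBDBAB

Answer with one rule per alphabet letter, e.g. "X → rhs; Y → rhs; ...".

  step 2 ⇒ step 3: BAACDDBAD ⇒ D·BA·BA·AC·B·B·D·BA·B
    A ↦ BA
    B ↦ D
    C ↦ AC
    D ↦ B

A->BA, B->D, C->AC, D->B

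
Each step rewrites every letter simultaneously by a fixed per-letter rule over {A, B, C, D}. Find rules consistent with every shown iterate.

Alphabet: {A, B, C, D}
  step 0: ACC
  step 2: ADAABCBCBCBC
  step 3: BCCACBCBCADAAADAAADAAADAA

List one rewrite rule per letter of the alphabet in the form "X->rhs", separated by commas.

  step 2 ⇒ step 3: ADAABCBCBCBC ⇒ BC·CAC·BC·BC·AD·AA·AD·AA·AD·AA·AD·AA
    A ↦ BC
    B ↦ AD
    C ↦ AA
    D ↦ CAC

A->BC, B->AD, C->AA, D->CAC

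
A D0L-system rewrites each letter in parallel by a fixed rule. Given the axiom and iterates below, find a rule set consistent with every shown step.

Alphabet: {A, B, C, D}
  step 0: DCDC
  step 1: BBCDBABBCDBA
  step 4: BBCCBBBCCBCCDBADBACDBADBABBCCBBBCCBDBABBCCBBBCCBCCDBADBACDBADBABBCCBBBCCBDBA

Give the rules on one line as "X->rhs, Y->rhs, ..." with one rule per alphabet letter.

  step 0 ⇒ step 1: DCDC ⇒ BBC·DBA·BBC·DBA
    C ↦ DBA
    D ↦ BBC
    A ↦ B  (constrained at step 1)
    B ↦ C  (constrained at step 1)

A->B, B->C, C->DBA, D->BBC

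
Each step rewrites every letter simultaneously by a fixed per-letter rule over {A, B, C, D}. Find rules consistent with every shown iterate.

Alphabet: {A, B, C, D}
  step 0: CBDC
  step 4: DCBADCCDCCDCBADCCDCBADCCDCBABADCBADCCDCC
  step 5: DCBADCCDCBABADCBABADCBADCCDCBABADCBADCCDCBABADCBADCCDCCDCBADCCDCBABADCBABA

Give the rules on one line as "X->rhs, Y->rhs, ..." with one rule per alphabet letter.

  step 4 ⇒ step 5: DCBADCCDCCDCBADCCDCBADCCDCBABADCBADCCDCC ⇒ DC·BA·D·CC·DC·BA·BA·DC·BA·BA·DC·BA·D·CC·DC·BA·BA·DC·BA·D·CC·DC·BA·BA·DC·BA·D·CC·D·CC·DC·BA·D·CC·DC·BA·BA·DC·BA·BA
    A ↦ CC
    B ↦ D
    C ↦ BA
    D ↦ DC

A->CC, B->D, C->BA, D->DC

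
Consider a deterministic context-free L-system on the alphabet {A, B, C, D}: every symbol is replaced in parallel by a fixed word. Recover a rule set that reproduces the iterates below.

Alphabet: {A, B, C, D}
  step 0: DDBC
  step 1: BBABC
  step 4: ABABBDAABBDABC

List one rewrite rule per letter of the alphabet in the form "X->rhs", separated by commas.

  step 0 ⇒ step 1: DDBC ⇒ B·B·A·BC
    B ↦ A
    C ↦ BC
    D ↦ B
    A ↦ BD  (constrained at step 1)

A->BD, B->A, C->BC, D->B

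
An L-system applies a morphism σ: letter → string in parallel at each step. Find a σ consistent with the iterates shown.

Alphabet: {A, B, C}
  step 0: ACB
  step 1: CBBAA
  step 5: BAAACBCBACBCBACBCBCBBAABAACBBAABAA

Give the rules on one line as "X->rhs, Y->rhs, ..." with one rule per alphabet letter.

  step 0 ⇒ step 1: ACB ⇒ CB·BA·A
    A ↦ CB
    B ↦ A
    C ↦ BA

A->CB, B->A, C->BA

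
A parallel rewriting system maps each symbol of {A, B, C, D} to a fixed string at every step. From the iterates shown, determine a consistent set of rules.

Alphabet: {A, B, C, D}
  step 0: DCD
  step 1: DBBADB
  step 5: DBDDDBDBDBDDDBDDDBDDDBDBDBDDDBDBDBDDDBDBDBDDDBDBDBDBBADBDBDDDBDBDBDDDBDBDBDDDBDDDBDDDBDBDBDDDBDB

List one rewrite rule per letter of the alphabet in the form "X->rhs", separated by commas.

  step 0 ⇒ step 1: DCD ⇒ DB·BA·DB
    C ↦ BA
    D ↦ DB
    A ↦ CD  (constrained at step 1)
    B ↦ DD  (constrained at step 1)

A->CD, B->DD, C->BA, D->DB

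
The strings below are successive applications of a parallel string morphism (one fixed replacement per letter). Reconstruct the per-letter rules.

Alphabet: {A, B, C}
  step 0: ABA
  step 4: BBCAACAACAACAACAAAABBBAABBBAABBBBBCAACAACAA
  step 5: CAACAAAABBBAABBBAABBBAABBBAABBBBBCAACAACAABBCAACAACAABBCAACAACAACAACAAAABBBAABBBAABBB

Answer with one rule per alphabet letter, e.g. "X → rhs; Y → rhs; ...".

  step 4 ⇒ step 5: BBCAACAACAACAACAAAABBBAABBBAABBBBBCAACAACAA ⇒ CAA·CAA·AAB·B·B·AAB·B·B·AAB·B·B·AAB·B·B·AAB·B·B·B·B·CAA·CAA·CAA·B·B·CAA·CAA·CAA·B·B·CAA·CAA·CAA·CAA·CAA·AAB·B·B·AAB·B·B·AAB·B·B
    A ↦ B
    B ↦ CAA
    C ↦ AAB

A->B, B->CAA, C->AAB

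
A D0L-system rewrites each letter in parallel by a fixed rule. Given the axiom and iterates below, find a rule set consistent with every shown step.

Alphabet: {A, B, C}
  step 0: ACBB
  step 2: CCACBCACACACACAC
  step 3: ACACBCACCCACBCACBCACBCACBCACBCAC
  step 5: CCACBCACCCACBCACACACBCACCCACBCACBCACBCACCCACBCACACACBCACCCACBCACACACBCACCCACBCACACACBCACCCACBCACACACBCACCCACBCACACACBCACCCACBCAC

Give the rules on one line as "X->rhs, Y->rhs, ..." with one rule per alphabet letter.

  step 2 ⇒ step 3: CCACBCACACACACAC ⇒ AC·AC·BC·AC·CC·AC·BC·AC·BC·AC·BC·AC·BC·AC·BC·AC
    A ↦ BC
    B ↦ CC
    C ↦ AC

A->BC, B->CC, C->AC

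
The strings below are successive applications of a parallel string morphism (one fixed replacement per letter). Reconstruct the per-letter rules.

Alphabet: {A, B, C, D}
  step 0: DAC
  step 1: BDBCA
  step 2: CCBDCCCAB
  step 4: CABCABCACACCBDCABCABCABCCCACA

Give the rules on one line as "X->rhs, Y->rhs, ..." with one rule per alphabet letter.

  step 1 ⇒ step 2: BDBCA ⇒ CC·BD·CC·CA·B
    A ↦ B
    B ↦ CC
    C ↦ CA
    D ↦ BD

A->B, B->CC, C->CA, D->BD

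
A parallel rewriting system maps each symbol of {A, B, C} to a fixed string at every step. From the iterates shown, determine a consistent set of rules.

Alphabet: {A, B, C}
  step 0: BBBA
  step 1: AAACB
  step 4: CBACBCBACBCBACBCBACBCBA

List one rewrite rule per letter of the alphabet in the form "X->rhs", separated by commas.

  step 0 ⇒ step 1: BBBA ⇒ A·A·A·CB
    A ↦ CB
    B ↦ A
    C ↦ CB  (constrained at step 1)

A->CB, B->A, C->CB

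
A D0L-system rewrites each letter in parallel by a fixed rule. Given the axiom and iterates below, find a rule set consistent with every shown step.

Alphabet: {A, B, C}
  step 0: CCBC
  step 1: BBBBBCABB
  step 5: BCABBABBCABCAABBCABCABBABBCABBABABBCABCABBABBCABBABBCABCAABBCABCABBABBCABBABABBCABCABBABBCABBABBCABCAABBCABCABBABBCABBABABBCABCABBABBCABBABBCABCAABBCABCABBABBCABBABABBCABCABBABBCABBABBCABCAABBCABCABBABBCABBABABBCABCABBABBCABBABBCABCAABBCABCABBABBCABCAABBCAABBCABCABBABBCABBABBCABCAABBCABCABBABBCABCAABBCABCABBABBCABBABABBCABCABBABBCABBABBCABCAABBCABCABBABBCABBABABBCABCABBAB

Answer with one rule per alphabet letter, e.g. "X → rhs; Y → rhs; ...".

A->AB, B->BCA, C->BB

  step 0 ⇒ step 1: CCBC ⇒ BB·BB·BCA·BB
    B ↦ BCA
    C ↦ BB
    A ↦ AB  (constrained at step 1)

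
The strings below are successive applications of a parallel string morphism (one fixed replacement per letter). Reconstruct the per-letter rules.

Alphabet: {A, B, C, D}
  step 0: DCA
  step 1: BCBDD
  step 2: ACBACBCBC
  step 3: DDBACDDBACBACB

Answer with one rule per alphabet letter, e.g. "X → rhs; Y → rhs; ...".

A->DD, B->AC, C->B, D->BC

  step 2 ⇒ step 3: ACBACBCBC ⇒ DD·B·AC·DD·B·AC·B·AC·B
    A ↦ DD
    B ↦ AC
    C ↦ B
  step 0 ⇒ step 1: DCA ⇒ BC·B·DD
    D ↦ BC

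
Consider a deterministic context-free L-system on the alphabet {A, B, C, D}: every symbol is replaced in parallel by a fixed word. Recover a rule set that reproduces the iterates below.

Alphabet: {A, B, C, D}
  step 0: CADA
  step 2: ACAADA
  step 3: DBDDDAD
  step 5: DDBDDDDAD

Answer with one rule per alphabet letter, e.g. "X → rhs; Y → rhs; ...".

  step 2 ⇒ step 3: ACAADA ⇒ D·BD·D·D·A·D
    A ↦ D
    C ↦ BD
    D ↦ A
    B ↦ AC  (constrained at step 3)

A->D, B->AC, C->BD, D->A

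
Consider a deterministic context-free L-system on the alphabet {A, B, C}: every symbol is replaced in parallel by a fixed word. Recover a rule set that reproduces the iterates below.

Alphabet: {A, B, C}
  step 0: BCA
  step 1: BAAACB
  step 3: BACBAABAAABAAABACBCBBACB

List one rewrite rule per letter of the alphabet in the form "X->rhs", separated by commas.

A->CB, B->BA, C->AA

  step 0 ⇒ step 1: BCA ⇒ BA·AA·CB
    A ↦ CB
    B ↦ BA
    C ↦ AA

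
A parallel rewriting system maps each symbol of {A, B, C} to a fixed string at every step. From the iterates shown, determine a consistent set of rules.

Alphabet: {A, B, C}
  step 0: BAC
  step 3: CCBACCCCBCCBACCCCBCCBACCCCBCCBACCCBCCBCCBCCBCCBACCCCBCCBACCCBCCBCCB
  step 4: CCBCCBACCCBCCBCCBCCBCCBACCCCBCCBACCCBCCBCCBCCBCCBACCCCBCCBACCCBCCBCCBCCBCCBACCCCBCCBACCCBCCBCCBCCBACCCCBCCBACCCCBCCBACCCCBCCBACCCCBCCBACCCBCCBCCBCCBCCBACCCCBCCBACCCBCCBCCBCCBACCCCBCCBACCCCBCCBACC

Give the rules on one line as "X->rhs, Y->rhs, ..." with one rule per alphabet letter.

A->CB, B->ACC, C->CCB

  step 3 ⇒ step 4: CCBACCCCBCCBACCCCBCCBACCCCBCCBACCCBCCBCCBCCBCCBACCCCBCCBACCCBCCBCCB ⇒ CCB·CCB·ACC·CB·CCB·CCB·CCB·CCB·ACC·CCB·CCB·ACC·CB·CCB·CCB·CCB·CCB·ACC·CCB·CCB·ACC·CB·CCB·CCB·CCB·CCB·ACC·CCB·CCB·ACC·CB·CCB·CCB·CCB·ACC·CCB·CCB·ACC·CCB·CCB·ACC·CCB·CCB·ACC·CCB·CCB·ACC·CB·CCB·CCB·CCB·CCB·ACC·CCB·CCB·ACC·CB·CCB·CCB·CCB·ACC·CCB·CCB·ACC·CCB·CCB·ACC
    A ↦ CB
    B ↦ ACC
    C ↦ CCB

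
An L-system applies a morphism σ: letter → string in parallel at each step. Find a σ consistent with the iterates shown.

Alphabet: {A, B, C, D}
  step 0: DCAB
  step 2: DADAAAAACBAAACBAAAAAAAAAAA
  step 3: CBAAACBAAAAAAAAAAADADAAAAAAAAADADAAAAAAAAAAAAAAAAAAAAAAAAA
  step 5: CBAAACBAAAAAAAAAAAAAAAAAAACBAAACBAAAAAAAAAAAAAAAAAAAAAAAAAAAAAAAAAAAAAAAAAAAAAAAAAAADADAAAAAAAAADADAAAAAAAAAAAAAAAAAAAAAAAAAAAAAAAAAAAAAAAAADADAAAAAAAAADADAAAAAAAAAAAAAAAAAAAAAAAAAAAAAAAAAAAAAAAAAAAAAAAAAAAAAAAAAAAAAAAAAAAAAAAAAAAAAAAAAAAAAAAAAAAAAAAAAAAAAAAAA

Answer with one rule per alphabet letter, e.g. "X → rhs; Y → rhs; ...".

A->AA, B->AAA, C->DAD, D->CBA

  step 2 ⇒ step 3: DADAAAAACBAAACBAAAAAAAAAAA ⇒ CBA·AA·CBA·AA·AA·AA·AA·AA·DAD·AAA·AA·AA·AA·DAD·AAA·AA·AA·AA·AA·AA·AA·AA·AA·AA·AA·AA
    A ↦ AA
    B ↦ AAA
    C ↦ DAD
    D ↦ CBA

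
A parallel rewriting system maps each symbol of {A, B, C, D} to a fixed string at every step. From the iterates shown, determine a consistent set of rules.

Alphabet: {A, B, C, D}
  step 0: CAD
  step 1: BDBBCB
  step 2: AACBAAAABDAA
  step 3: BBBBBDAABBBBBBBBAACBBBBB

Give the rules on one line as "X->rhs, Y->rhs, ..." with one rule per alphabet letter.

  step 2 ⇒ step 3: AACBAAAABDAA ⇒ BB·BB·BD·AA·BB·BB·BB·BB·AA·CB·BB·BB
    A ↦ BB
    B ↦ AA
    C ↦ BD
    D ↦ CB

A->BB, B->AA, C->BD, D->CB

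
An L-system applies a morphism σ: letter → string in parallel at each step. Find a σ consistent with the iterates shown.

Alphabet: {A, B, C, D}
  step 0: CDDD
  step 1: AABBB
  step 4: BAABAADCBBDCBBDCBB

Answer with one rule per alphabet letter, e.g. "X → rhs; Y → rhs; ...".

A->B, B->DC, C->AA, D->B

  step 0 ⇒ step 1: CDDD ⇒ AA·B·B·B
    C ↦ AA
    D ↦ B
    A ↦ B  (constrained at step 1)
    B ↦ DC  (constrained at step 1)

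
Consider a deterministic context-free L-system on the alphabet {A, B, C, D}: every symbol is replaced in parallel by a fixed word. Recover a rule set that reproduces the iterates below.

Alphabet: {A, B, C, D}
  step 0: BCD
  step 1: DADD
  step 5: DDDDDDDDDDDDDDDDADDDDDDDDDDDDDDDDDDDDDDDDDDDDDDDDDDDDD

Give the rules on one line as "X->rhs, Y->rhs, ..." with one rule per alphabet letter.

A->CB, B->D, C->A, D->DD

  step 0 ⇒ step 1: BCD ⇒ D·A·DD
    B ↦ D
    C ↦ A
    D ↦ DD
    A ↦ CB  (constrained at step 1)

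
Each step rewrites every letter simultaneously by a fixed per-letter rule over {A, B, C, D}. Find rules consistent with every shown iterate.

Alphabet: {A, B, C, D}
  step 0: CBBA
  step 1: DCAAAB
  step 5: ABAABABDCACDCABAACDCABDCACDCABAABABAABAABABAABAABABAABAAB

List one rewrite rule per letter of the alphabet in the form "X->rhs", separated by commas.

A->AB, B->A, C->DC, D->AC

  step 0 ⇒ step 1: CBBA ⇒ DC·A·A·AB
    A ↦ AB
    B ↦ A
    C ↦ DC
    D ↦ AC  (constrained at step 1)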